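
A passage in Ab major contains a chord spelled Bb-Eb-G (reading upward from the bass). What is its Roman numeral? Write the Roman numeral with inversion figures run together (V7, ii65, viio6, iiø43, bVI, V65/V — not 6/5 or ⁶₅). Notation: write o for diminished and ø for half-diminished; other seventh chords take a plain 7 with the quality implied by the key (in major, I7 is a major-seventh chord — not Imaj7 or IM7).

V64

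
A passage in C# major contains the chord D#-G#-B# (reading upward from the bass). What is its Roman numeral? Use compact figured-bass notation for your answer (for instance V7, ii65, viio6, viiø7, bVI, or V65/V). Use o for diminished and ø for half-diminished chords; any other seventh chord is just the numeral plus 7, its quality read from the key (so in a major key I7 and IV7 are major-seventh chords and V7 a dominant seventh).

Stacked in thirds the chord is G#-B#-D#: a major triad on G#.
In C# major, G# is the dominant; the diatonic major triad there is V.
With D# in the bass the chord is in second inversion, so the figured bass is 64.

V64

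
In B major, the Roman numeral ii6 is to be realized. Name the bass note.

ii in B major has root C#; the chord is C#-E-G#.
The figure 6 means first inversion — the third is in the bass.

E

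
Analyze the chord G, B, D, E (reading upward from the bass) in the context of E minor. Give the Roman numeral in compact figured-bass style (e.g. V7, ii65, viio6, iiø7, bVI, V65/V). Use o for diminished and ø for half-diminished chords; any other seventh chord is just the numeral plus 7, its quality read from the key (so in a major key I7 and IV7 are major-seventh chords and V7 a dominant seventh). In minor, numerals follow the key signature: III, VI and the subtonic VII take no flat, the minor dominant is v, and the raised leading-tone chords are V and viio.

i65

The pitches E-G-B-D form a minor seventh chord rooted on E.
In E minor, E is the tonic; the diatonic minor seventh chord there is i7.
With G in the bass the chord is in first inversion, so the figured bass is 65.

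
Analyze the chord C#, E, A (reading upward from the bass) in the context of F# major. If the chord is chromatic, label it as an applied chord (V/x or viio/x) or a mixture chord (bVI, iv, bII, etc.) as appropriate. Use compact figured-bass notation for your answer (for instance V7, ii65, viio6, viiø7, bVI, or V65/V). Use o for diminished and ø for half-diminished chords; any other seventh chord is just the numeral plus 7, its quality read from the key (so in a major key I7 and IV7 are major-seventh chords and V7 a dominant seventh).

bIII6

Stacked in thirds the chord is A-C#-E: a major triad on A.
A is the lowered third degree of F# major (diatonic 3 would be A#). This is a major triad on the lowered third degree, borrowed from the parallel minor.
With C# in the bass the chord is in first inversion, so the figured bass is 6.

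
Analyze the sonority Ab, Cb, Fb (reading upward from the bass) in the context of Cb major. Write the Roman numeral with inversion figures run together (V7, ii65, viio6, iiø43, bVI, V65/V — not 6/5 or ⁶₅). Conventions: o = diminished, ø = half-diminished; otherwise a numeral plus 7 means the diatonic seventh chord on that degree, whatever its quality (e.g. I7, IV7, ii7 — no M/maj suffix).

IV6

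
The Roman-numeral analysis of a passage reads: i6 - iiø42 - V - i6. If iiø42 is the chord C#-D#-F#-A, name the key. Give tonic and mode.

C# minor

The anchor chord is a half-diminished seventh chord on D#, labeled iiø42.
If D# is scale degree 2 and the mode makes that degree carry a half-diminished seventh chord, the tonic is C# and the mode is minor.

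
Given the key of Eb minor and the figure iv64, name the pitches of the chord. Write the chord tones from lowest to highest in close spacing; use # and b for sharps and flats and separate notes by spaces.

Eb Ab Cb

In Eb minor, scale degree 4 is Ab, and the diatonic chord built there is a minor triad.
That chord is spelled Ab-Cb-Eb.
The figured bass 64 indicates second inversion, placing the fifth (Eb) in the bass: Eb-Ab-Cb.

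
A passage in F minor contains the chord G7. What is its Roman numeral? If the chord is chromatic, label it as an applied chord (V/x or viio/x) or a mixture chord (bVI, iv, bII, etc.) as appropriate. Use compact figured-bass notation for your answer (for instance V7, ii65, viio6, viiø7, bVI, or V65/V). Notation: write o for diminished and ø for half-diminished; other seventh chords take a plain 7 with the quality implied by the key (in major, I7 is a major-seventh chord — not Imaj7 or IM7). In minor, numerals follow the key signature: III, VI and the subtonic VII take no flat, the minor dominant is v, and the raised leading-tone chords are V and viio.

V7/V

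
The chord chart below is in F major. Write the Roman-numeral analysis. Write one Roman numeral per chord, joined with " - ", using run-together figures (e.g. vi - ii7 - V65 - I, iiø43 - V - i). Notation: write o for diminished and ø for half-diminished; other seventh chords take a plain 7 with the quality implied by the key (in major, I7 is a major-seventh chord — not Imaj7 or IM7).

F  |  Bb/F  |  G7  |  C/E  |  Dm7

F has root F, degree 1 in F major, so I.
Bb/F: major triad on Bb = scale degree 4 → IV64.
G7: chromatic; G is V of V, so V7/V.
C/E: root C is the dominant; major triad there is V6.
Dm7: minor seventh chord on D = scale degree 6 → vi7.

I - IV64 - V7/V - V6 - vi7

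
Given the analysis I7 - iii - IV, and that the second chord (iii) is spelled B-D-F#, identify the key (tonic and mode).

G major

The anchor chord is a minor triad on B, labeled iii.
iii on B implies B is the mediant; that puts the tonic at G, and the lowercase numeral fits major mode.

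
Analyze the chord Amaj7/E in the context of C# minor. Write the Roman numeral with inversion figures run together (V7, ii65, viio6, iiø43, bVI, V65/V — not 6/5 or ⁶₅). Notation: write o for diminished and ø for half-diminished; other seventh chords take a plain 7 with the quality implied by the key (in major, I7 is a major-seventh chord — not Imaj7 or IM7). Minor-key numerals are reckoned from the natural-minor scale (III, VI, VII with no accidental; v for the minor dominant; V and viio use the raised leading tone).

VI43

Stacked in thirds the chord is A-C#-E-G#: a major seventh chord on A.
A is scale degree 6 in C# minor, and a major seventh chord on that degree is written VI7.
With E in the bass the chord is in second inversion, so the figured bass is 43.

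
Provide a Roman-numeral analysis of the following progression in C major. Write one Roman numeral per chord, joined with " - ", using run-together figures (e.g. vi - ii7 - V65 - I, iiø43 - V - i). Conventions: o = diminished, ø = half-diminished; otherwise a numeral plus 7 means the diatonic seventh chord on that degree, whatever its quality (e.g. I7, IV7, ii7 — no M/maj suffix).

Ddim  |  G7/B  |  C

Ddim is non-diatonic — iio, a mixture chord from C minor.
G7/B: root G is the dominant; dominant seventh chord there is V65.
C: root C is the tonic; major triad there is I.

iio - V65 - I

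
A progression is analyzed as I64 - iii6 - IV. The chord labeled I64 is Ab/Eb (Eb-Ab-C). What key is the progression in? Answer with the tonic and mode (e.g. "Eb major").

Ab major

I64 is given as Eb-Ab-C — a major triad with root Ab.
If Ab is scale degree 1 and the mode makes that degree carry a major triad, the tonic is Ab and the mode is major.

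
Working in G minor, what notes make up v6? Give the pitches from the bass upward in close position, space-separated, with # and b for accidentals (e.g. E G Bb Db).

F A D

In G minor, the fifth degree is D, and the diatonic chord built there is a minor triad.
Stacking thirds from D gives D-F-A.
The figured bass 6 indicates first inversion, placing the third (F) in the bass: F-A-D.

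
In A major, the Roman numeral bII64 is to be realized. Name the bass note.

F

bII in A major has root Bb; the chord is Bb-D-F.
The figure 64 means second inversion — the fifth is in the bass.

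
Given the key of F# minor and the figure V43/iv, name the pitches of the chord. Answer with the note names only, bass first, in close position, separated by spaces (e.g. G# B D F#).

The slash means an applied dominant: we want the dominant of iv. In F# minor, iv is B minor, and its dominant is built on F#.
Building a dominant seventh chord on F# gives F#-A#-C#-E.
The figured bass 43 indicates second inversion, placing the fifth (C#) in the bass: C#-E-F#-A#.

C# E F# A#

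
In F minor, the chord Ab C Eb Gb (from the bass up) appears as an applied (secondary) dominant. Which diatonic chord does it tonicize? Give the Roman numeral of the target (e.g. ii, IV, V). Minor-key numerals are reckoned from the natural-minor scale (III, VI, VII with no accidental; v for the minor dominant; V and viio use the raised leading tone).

VI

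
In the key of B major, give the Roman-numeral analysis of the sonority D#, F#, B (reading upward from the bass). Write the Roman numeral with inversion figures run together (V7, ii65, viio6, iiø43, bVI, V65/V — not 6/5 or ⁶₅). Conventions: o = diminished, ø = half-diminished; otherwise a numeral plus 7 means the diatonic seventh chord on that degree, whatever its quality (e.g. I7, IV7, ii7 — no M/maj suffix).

I6

The pitches B-D#-F# form a major triad rooted on B.
In B major, B is the tonic; the diatonic major triad there is I.
With D# in the bass the chord is in first inversion, so the figured bass is 6.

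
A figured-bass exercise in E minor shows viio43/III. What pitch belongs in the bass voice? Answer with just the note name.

The applied chord viio43/III is rooted on F#: F#-A-C-Eb.
The figure 43 means second inversion — the fifth is in the bass.

C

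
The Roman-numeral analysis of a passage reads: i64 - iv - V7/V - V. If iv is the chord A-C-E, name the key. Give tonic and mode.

E minor

iv is given as A-C-E — a minor triad with root A.
Counting down 3 scale steps from A places the tonic on E; a minor triad on degree 4 is diatonic only in minor.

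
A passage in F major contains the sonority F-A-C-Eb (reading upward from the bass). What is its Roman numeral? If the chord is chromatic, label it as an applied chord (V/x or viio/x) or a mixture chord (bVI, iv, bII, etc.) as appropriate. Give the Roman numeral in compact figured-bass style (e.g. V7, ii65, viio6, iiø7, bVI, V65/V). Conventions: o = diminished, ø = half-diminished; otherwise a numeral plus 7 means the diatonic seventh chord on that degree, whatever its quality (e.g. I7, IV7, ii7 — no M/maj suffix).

Stacked in thirds the chord is F-A-C-Eb: a dominant seventh chord on F.
F is not a diatonic chord root with this quality in F major, but it lies a perfect fifth above Bb (IV), so the chord functions as an applied dominant of IV.

V7/IV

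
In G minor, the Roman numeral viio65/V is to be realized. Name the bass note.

The applied chord viio65/V is rooted on C#: C#-E-G-Bb.
The figure 65 means first inversion — the third is in the bass.

E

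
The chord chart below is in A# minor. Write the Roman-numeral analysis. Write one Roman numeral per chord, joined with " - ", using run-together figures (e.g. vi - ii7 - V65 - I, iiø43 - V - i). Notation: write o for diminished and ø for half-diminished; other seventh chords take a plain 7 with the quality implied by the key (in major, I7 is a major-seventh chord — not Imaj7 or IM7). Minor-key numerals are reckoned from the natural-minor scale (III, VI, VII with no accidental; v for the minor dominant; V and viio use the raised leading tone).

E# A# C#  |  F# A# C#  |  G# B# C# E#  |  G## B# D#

E#-A#-C# has root A#, degree 1 in A# minor, so i64.
F#-A#-C# has root F#, degree 6 in A# minor, so VI.
G#-B#-C#-E#: major seventh chord on C# = scale degree 3 → III43.
G##-B#-D#: diminished triad on G## = scale degree 7 → viio.

i64 - VI - III43 - viio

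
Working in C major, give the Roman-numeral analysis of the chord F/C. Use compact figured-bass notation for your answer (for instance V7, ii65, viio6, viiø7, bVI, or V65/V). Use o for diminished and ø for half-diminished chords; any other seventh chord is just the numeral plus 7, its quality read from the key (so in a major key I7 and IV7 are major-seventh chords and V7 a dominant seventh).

Stacked in thirds the chord is F-A-C: a major triad on F.
In C major, F is the subdominant; the diatonic major triad there is IV.
With C in the bass the chord is in second inversion, so the figured bass is 64.

IV64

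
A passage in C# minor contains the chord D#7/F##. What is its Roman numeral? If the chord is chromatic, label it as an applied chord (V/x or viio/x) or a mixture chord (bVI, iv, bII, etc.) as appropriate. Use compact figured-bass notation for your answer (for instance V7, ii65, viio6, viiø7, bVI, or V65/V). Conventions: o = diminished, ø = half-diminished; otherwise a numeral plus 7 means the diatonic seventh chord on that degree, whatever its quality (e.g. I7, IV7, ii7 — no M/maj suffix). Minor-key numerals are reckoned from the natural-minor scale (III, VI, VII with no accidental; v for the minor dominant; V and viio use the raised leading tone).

V65/V

The pitches D#-F##-A#-C# form a dominant seventh chord rooted on D#.
D# is not a diatonic chord root with this quality in C# minor, but it lies a perfect fifth above G# (V), so the chord functions as an applied dominant of V.
With F## in the bass the chord is in first inversion, so the figured bass is 65.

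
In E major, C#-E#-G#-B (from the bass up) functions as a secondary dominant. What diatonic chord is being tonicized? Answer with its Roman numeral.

ii

The chord is a dominant seventh chord on C#.
A dominant resolves down a perfect fifth: C# → F#. In E major, F# is scale degree 2, i.e. ii.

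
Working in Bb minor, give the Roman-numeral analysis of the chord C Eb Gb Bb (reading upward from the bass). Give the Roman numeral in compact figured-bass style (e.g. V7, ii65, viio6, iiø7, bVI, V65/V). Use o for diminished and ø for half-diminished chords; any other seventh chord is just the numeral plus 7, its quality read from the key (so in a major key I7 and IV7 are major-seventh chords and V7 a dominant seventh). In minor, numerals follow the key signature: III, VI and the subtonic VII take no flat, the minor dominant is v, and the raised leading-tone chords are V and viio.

Stacked in thirds the chord is C-Eb-Gb-Bb: a half-diminished seventh chord on C.
C is scale degree 2 in Bb minor, and a half-diminished seventh chord on that degree is written iiø7.

iiø7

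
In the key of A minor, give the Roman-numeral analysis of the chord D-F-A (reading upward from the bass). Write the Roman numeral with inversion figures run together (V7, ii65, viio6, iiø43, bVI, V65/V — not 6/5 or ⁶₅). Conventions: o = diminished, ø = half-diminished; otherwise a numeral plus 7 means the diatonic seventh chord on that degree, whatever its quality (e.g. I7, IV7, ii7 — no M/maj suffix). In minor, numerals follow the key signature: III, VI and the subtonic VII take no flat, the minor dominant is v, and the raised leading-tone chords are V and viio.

The pitches D-F-A form a minor triad rooted on D.
In A minor, D is the subdominant; the diatonic minor triad there is iv.

iv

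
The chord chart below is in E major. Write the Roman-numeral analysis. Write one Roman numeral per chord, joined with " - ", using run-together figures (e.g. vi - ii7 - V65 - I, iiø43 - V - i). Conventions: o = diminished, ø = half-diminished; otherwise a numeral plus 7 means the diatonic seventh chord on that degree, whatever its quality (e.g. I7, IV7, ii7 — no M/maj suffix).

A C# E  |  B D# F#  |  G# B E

A-C#-E: root A is the subdominant; major triad there is IV.
B-D#-F# has root B, degree 5 in E major, so V.
G#-B-E has root E, degree 1 in E major, so I6.

IV - V - I6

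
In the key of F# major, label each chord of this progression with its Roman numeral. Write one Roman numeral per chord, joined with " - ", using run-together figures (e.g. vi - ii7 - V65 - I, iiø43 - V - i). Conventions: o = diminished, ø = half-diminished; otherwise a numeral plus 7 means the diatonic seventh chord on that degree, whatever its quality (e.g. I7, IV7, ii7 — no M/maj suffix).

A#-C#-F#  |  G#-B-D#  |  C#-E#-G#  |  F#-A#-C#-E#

I6 - ii - V - I7

A#-C#-F#: root F# is the tonic; major triad there is I6.
G#-B-D# has root G#, degree 2 in F# major, so ii.
C#-E#-G#: major triad on C# = scale degree 5 → V.
F#-A#-C#-E# has root F#, degree 1 in F# major, so I7.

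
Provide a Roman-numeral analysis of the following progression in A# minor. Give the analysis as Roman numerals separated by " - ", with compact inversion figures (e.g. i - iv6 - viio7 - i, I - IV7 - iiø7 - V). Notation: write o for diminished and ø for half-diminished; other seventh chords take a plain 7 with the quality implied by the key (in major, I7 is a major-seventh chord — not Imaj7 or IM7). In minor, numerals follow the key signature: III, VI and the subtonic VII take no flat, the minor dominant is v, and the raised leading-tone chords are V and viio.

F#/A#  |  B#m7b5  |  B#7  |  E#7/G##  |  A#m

F#/A#: root F# is the submediant; major triad there is VI6.
B#m7b5 has root B#, degree 2 in A# minor, so iiø7.
B#7 is the secondary dominant of V (dominant seventh chord on B#): V7/V.
E#7/G##: root E# is the dominant; dominant seventh chord there is V65.
A#m: root A# is the tonic; minor triad there is i.

VI6 - iiø7 - V7/V - V65 - i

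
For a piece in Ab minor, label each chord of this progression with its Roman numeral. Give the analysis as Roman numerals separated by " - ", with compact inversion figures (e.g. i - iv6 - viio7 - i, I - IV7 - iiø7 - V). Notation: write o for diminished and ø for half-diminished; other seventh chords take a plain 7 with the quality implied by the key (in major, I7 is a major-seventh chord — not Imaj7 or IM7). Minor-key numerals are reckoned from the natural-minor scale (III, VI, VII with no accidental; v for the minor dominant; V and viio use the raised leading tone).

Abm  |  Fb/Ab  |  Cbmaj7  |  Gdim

i - VI6 - III7 - viio

Abm: minor triad on Ab = scale degree 1 → i.
Fb/Ab: major triad on Fb = scale degree 6 → VI6.
Cbmaj7 has root Cb, degree 3 in Ab minor, so III7.
Gdim has root G, degree 7 in Ab minor, so viio.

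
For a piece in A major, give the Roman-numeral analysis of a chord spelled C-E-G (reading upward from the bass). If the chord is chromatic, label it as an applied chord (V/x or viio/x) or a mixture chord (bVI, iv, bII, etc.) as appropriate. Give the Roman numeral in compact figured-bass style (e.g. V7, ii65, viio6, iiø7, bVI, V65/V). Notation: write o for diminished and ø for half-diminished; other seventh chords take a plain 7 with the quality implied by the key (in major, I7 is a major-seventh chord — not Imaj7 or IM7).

bIII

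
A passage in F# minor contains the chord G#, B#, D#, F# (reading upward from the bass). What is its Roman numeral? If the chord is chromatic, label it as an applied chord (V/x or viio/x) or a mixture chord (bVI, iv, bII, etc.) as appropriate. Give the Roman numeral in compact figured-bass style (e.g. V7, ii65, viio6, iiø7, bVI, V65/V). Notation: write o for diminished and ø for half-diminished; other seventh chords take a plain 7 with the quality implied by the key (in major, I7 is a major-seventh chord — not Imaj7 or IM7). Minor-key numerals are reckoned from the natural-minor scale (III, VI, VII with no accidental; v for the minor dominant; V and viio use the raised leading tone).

The pitches G#-B#-D#-F# form a dominant seventh chord rooted on G#.
G# is not a diatonic chord root with this quality in F# minor, but it lies a perfect fifth above C# (V), so the chord functions as an applied dominant of V.

V7/V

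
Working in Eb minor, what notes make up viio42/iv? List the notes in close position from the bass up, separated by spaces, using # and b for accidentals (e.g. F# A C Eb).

Fb G Bb Db

The slash marks an applied leading-tone chord: viio of iv. In Eb minor, iv is Ab, so the leading tone to it is G, a half step below.
Building a fully diminished seventh chord on G gives G-Bb-Db-Fb.
With the 42 figure the chord is in third inversion; from the bass Fb upward in close position it reads Fb-G-Bb-Db.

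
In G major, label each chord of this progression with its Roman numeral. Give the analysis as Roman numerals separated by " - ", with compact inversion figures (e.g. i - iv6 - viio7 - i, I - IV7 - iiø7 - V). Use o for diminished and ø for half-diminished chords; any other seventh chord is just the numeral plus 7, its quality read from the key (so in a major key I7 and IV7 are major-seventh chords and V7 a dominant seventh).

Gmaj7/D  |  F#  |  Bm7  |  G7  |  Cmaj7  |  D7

I43 - V/iii - iii7 - V7/IV - IV7 - V7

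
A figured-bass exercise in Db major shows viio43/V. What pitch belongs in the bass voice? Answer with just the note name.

The applied chord viio43/V is rooted on G: G-Bb-Db-Fb.
The figure 43 means second inversion — the fifth is in the bass.

Db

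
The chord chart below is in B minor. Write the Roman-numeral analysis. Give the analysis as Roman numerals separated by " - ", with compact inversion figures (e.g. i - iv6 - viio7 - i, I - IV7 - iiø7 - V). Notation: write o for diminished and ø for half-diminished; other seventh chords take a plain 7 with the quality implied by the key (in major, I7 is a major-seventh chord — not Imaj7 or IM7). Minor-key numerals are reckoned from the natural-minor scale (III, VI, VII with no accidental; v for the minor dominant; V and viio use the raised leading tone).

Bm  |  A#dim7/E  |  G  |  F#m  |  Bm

i - viio43 - VI - v - i

Bm: root B is the tonic; minor triad there is i.
A#dim7/E: fully diminished seventh chord on A# = scale degree 7 → viio43.
G: root G is the submediant; major triad there is VI.
F#m has root F#, degree 5 in B minor, so v.
Bm: root B is the tonic; minor triad there is i.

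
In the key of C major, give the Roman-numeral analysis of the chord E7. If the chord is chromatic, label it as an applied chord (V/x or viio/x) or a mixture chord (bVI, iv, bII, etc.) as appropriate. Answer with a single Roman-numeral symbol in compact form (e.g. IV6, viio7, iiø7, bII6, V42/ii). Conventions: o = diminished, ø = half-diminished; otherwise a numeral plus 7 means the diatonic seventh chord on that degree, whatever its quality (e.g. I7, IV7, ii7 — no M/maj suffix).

V7/vi

The pitches E-G#-B-D form a dominant seventh chord rooted on E.
E is not a diatonic chord root with this quality in C major, but it lies a perfect fifth above A (vi), so the chord functions as an applied dominant of vi.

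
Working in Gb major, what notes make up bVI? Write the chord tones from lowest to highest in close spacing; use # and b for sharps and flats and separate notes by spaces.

Ebb Gb Bbb

Scale degree 6 in Gb major is Eb; lowering it a half step gives Ebb. bVI is a major triad on the lowered sixth degree, borrowed from the parallel minor.
So the chord is Ebb-Gb-Bbb.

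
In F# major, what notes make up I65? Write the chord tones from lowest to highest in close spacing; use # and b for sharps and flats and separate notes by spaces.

The numeral's case and figure indicate a major seventh chord. In F# major its root, the first degree, is F#.
Stacking thirds from F# gives F#-A#-C#-E#.
With the 65 figure the chord is in first inversion; from the bass A# upward in close position it reads A#-C#-E#-F#.

A# C# E# F#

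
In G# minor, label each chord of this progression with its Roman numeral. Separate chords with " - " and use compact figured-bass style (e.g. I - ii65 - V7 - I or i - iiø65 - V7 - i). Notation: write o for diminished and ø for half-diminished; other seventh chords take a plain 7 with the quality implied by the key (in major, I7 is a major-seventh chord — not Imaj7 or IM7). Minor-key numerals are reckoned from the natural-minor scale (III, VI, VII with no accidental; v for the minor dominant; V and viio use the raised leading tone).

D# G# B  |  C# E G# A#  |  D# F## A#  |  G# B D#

i64 - iiø65 - V - i

D#-G#-B: root G# is the tonic; minor triad there is i64.
C#-E-G#-A# has root A#, degree 2 in G# minor, so iiø65.
D#-F##-A#: root D# is the dominant; major triad there is V.
G#-B-D#: root G# is the tonic; minor triad there is i.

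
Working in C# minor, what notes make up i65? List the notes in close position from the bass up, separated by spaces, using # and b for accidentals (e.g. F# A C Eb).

E G# B C#

The numeral's case and figure indicate a minor seventh chord. In C# minor its root, the first degree, is C#.
Stacking thirds from C# gives C#-E-G#-B.
With the 65 figure the chord is in first inversion; from the bass E upward in close position it reads E-G#-B-C#.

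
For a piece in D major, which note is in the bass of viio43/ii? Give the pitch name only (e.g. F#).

A

The applied chord viio43/ii is rooted on D#: D#-F#-A-C.
The figure 43 means second inversion — the fifth is in the bass.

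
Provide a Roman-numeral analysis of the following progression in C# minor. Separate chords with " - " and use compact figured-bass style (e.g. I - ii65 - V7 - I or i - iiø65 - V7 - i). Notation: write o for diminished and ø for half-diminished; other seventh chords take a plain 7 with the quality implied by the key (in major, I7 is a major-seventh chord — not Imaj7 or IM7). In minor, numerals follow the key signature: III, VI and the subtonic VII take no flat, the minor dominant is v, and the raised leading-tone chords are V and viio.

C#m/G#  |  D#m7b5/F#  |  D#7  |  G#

i64 - iiø65 - V7/V - V

C#m/G#: root C# is the tonic; minor triad there is i64.
D#m7b5/F# has root D#, degree 2 in C# minor, so iiø65.
D#7: chromatic; D# is V of V, so V7/V.
G# has root G#, degree 5 in C# minor, so V.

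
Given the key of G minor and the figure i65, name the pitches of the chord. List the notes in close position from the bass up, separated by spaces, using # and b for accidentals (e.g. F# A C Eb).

Bb D F G

In G minor, the first degree is G, and the diatonic chord built there is a minor seventh chord.
Stacking thirds from G gives G-Bb-D-F.
The figured bass 65 indicates first inversion, placing the third (Bb) in the bass: Bb-D-F-G.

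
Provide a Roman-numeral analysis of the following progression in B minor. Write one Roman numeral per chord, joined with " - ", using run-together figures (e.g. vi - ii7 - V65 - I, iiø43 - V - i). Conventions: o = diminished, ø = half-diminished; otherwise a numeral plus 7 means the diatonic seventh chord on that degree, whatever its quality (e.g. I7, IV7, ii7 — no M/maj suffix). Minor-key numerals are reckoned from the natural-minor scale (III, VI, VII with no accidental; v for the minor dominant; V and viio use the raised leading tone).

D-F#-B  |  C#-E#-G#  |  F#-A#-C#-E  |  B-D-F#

i6 - V/V - V7 - i

D-F#-B: minor triad on B = scale degree 1 → i6.
C#-E#-G#: chromatic; C# is V of V, so V/V.
F#-A#-C#-E has root F#, degree 5 in B minor, so V7.
B-D-F# has root B, degree 1 in B minor, so i.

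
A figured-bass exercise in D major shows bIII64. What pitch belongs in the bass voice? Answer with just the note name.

bIII in D major has root F; the chord is F-A-C.
The figure 64 means second inversion — the fifth is in the bass.

C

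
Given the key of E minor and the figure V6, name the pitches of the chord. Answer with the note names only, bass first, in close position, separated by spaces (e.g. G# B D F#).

D# F# B

In E minor, the fifth degree is B. The dominant is major (leading tone raised), so V is a major triad.
That chord is spelled B-D#-F#.
The figured bass 6 indicates first inversion, placing the third (D#) in the bass: D#-F#-B.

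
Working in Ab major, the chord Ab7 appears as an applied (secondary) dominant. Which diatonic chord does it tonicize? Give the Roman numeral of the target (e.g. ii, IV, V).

IV

The chord is a dominant seventh chord on Ab.
A dominant resolves down a perfect fifth: Ab → Db. In Ab major, Db is scale degree 4, i.e. IV.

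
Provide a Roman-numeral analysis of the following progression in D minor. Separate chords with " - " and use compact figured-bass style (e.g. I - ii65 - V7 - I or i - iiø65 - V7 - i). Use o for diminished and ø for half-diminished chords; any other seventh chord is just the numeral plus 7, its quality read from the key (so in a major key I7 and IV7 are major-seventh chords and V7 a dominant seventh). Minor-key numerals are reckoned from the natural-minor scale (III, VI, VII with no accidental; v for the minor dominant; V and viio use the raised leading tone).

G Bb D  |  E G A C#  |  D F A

G-Bb-D: minor triad on G = scale degree 4 → iv.
E-G-A-C#: root A is the dominant; dominant seventh chord there is V43.
D-F-A has root D, degree 1 in D minor, so i.

iv - V43 - i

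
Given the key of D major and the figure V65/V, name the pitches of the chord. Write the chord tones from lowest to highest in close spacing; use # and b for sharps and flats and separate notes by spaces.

V65/V is a secondary dominant — the dominant seventh of V. V in D major is A, so the applied chord's root is E, a perfect fifth above.
Building a dominant seventh chord on E gives E-G#-B-D.
With the 65 figure the chord is in first inversion; from the bass G# upward in close position it reads G#-B-D-E.

G# B D E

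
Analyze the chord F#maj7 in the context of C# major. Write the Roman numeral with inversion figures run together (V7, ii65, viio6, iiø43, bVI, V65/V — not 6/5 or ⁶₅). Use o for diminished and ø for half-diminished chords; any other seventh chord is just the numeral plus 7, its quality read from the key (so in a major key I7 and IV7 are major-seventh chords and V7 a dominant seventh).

IV7

Stacked in thirds the chord is F#-A#-C#-E#: a major seventh chord on F#.
In C# major, F# is the subdominant; the diatonic major seventh chord there is IV7.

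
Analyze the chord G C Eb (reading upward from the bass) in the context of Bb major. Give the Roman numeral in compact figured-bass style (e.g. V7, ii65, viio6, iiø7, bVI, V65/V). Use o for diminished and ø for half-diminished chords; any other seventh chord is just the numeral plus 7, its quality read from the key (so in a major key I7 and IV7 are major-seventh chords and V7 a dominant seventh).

ii64

The pitches C-Eb-G form a minor triad rooted on C.
In Bb major, C is the supertonic; the diatonic minor triad there is ii.
With G in the bass the chord is in second inversion, so the figured bass is 64.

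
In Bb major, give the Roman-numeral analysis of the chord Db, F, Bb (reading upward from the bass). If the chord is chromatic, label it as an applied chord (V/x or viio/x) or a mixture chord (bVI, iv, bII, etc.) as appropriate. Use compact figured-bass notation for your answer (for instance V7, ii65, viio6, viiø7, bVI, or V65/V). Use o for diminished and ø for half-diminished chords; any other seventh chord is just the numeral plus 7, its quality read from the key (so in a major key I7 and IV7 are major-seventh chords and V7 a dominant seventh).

i6

The pitches Bb-Db-F form a minor triad rooted on Bb.
Bb is the first degree of Bb major. This is the minor tonic, borrowed from the parallel minor.
With Db in the bass the chord is in first inversion, so the figured bass is 6.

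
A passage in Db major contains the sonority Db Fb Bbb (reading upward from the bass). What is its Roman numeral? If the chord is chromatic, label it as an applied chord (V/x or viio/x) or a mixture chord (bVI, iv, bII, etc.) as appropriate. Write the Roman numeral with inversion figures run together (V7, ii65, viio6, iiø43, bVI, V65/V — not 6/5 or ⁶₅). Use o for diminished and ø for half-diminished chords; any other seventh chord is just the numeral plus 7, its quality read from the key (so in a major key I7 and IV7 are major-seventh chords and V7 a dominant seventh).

Stacked in thirds the chord is Bbb-Db-Fb: a major triad on Bbb.
Bbb is the lowered sixth degree of Db major (diatonic 6 would be Bb). This is a major triad on the lowered sixth degree, borrowed from the parallel minor.
With Db in the bass the chord is in first inversion, so the figured bass is 6.

bVI6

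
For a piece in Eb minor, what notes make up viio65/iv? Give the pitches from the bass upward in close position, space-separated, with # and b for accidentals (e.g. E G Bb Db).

Bb Db Fb G

viio65/iv is a secondary leading-tone chord. The target iv is Ab in Eb minor; the applied chord is rooted a semitone below, on G.
Building a fully diminished seventh chord on G gives G-Bb-Db-Fb.
The figured bass 65 indicates first inversion, placing the third (Bb) in the bass: Bb-Db-Fb-G.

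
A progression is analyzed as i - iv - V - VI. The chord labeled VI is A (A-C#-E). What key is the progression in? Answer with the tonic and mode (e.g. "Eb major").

C# minor

VI is given as A-C#-E — a major triad with root A.
VI on A implies A is the submediant; that puts the tonic at C#, and the uppercase numeral fits minor mode.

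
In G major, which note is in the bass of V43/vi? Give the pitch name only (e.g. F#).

F#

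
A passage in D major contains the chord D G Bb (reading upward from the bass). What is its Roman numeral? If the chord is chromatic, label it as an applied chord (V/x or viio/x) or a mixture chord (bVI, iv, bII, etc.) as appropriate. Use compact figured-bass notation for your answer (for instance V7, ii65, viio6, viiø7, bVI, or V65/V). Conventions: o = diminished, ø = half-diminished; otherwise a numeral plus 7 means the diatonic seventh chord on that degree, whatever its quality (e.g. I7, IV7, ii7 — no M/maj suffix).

iv64

The pitches G-Bb-D form a minor triad rooted on G.
G is the fourth degree of D major. This is the minor subdominant, borrowed from the parallel minor.
With D in the bass the chord is in second inversion, so the figured bass is 64.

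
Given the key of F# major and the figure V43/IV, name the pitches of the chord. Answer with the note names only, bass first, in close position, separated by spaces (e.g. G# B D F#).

The slash means an applied dominant: we want the dominant of IV. In F# major, IV is B major, and its dominant is built on F#.
Building a dominant seventh chord on F# gives F#-A#-C#-E.
With the 43 figure the chord is in second inversion; from the bass C# upward in close position it reads C#-E-F#-A#.

C# E F# A#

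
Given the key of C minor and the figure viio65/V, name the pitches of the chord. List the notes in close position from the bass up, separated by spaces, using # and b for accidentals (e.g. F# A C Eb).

A C Eb F#

viio65/V is a secondary leading-tone chord. The target V is G in C minor; the applied chord is rooted a semitone below, on F#.
Building a fully diminished seventh chord on F# gives F#-A-C-Eb.
The figured bass 65 indicates first inversion, placing the third (A) in the bass: A-C-Eb-F#.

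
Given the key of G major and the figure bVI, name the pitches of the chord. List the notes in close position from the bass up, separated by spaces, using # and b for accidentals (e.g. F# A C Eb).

Eb G Bb

Scale degree 6 in G major is E; lowering it a half step gives Eb. bVI is a major triad on the lowered sixth degree, borrowed from the parallel minor.
So the chord is Eb-G-Bb, a major triad.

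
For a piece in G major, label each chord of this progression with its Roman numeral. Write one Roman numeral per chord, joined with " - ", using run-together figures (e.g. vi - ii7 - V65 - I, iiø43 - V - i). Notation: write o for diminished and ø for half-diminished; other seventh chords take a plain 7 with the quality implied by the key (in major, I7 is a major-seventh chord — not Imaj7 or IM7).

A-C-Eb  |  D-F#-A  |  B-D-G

iio - V - I6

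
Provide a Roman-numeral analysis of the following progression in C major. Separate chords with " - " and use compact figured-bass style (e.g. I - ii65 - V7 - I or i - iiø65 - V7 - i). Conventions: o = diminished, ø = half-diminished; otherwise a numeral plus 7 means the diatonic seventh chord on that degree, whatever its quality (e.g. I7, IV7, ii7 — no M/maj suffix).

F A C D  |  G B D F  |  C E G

F-A-C-D: minor seventh chord on D = scale degree 2 → ii65.
G-B-D-F: root G is the dominant; dominant seventh chord there is V7.
C-E-G has root C, degree 1 in C major, so I.

ii65 - V7 - I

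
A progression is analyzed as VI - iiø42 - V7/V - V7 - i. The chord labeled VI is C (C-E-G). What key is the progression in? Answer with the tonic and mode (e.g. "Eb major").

E minor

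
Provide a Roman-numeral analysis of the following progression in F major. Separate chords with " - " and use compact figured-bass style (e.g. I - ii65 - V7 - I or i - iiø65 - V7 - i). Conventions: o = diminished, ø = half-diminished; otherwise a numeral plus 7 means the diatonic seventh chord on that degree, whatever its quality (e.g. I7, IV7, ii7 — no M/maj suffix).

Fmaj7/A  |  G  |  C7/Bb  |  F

Fmaj7/A has root F, degree 1 in F major, so I65.
G is the secondary dominant of V (major triad on G): V/V.
C7/Bb has root C, degree 5 in F major, so V42.
F: root F is the tonic; major triad there is I.

I65 - V/V - V42 - I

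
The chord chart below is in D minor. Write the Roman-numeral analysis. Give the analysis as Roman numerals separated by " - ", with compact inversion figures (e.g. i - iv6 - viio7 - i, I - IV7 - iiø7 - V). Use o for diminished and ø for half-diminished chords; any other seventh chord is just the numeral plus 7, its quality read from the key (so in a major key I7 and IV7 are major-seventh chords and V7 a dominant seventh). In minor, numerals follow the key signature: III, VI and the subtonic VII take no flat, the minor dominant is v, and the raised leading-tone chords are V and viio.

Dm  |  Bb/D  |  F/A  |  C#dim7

Dm has root D, degree 1 in D minor, so i.
Bb/D: major triad on Bb = scale degree 6 → VI6.
F/A has root F, degree 3 in D minor, so III6.
C#dim7: root C# is the leading tone; fully diminished seventh chord there is viio7.

i - VI6 - III6 - viio7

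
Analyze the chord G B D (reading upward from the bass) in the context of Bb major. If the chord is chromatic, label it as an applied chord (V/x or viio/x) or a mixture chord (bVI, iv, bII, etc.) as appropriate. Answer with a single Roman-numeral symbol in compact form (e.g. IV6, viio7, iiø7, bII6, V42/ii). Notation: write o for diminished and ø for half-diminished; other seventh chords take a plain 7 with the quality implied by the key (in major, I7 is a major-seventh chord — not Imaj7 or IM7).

V/ii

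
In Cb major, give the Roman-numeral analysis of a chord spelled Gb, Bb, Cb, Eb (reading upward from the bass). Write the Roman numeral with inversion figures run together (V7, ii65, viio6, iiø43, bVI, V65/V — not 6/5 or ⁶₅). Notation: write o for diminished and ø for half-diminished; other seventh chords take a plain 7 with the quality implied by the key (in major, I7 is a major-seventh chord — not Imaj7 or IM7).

Stacked in thirds the chord is Cb-Eb-Gb-Bb: a major seventh chord on Cb.
Cb is scale degree 1 in Cb major, and a major seventh chord on that degree is written I7.
With Gb in the bass the chord is in second inversion, so the figured bass is 43.

I43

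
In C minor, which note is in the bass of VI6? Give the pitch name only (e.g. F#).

VI in C minor has root Ab; the chord is Ab-C-Eb.
The figure 6 means first inversion — the third is in the bass.

C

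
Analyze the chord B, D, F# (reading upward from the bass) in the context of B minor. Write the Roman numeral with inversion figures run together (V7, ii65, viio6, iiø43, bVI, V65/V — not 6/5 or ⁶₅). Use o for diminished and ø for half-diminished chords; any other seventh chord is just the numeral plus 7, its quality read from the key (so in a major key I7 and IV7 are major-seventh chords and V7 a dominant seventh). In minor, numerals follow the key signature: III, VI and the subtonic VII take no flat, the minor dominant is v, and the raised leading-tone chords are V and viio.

The pitches B-D-F# form a minor triad rooted on B.
In B minor, B is the tonic; the diatonic minor triad there is i.

i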